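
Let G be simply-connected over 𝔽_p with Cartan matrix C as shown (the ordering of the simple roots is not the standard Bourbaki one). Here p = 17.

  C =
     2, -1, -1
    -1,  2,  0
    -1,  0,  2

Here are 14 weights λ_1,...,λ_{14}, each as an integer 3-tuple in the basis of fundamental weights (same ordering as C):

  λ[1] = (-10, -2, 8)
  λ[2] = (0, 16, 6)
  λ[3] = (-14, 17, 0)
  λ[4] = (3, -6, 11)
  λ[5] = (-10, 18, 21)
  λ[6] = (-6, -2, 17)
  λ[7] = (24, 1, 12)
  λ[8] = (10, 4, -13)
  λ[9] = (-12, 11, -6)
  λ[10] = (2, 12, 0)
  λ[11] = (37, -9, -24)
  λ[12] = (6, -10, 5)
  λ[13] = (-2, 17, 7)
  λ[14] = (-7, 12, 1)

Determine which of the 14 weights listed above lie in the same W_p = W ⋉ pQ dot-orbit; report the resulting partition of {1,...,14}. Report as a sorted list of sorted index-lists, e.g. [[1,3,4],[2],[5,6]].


Cartan matrix: type A_3 (|W|=24); un-permuting the 3 rows.

Each λ_j+ρ reduced to Ā_17; 3-tuples below use C's row order:

  [1] (0, 9, 1) · [2] (0, 9, 1) · [3] (1, 4, 11) · [4] (1, 4, 11) · [5] (2, 5, 2) · [6] (1, 4, 11) · [7] (2, 7, 4) · [8] (1, 4, 11) · [9] (1, 4, 11) · [10] (3, 13, 1) · [11] (2, 7, 4) · [12] (2, 7, 4) · [13] (0, 9, 1) · [14] (2, 7, 4)

Linkage partition of the 14 weights (5 classes, p=17):

[[1, 2, 13], [3, 4, 6, 8, 9], [5], [7, 11, 12, 14], [10]]


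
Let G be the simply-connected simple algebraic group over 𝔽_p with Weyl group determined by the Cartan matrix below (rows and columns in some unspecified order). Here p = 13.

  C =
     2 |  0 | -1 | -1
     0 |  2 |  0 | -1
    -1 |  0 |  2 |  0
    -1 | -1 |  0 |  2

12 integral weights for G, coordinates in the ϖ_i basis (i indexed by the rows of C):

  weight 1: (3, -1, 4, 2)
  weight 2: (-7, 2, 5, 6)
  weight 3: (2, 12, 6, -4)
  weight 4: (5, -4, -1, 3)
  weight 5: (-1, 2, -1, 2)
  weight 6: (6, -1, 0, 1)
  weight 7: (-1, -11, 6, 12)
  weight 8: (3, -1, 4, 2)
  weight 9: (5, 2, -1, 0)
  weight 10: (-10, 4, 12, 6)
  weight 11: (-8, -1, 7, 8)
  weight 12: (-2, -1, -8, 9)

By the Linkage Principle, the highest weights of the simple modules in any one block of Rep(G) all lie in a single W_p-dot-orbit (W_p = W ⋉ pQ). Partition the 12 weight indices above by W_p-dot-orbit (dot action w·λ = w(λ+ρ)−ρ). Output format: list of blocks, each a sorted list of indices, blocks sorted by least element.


Dynkin diagram of C (from the 6 off-diagonal −1 entries): A_4.

W_13-reps of the 12 weights in Ā_13 (same 4-coord order as C):

  1: (4, 0, 5, 3) · 2: (6, 3, 0, 1) · 3: (0, 3, 0, 3) · 4: (6, 3, 0, 1) · 5: (0, 3, 0, 3) · 6: (7, 0, 1, 2) · 7: (0, 3, 0, 3) · 8: (4, 0, 5, 3) · 9: (6, 3, 0, 1) · 10: (7, 0, 1, 2) · 11: (7, 0, 1, 2) · 12: (7, 0, 1, 2)

Partition of {1..12} into 4 W_13-dot-orbits:

[[1, 8], [2, 4, 9], [3, 5, 7], [6, 10, 11, 12]]


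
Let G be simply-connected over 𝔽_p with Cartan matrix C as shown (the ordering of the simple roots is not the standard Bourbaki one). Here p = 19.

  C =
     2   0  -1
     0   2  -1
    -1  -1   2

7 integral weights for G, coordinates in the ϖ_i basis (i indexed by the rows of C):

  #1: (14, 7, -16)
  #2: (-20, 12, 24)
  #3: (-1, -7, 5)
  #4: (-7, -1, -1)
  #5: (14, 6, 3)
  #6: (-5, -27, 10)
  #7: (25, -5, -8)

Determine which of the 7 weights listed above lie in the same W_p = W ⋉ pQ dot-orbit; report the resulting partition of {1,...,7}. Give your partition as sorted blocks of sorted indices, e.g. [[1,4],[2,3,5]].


Cartan matrix: type A_3 (|W|=24); un-permuting the 3 rows.

λ_j+ρ reflected into Ā_19 (⟨·,θ^∨⟩≤19); 3-tuples as given:

  1: (0, 7, 8)
  2: (0, 6, 0)
  3: (0, 6, 0)
  4: (0, 6, 0)
  5: (8, 0, 4)
  6: (8, 0, 4)
  7: (8, 0, 4)

3 distinct reps among the 7 weights ⇒ 3 W_19-linkage classes:

[[1], [2, 3, 4], [5, 6, 7]]


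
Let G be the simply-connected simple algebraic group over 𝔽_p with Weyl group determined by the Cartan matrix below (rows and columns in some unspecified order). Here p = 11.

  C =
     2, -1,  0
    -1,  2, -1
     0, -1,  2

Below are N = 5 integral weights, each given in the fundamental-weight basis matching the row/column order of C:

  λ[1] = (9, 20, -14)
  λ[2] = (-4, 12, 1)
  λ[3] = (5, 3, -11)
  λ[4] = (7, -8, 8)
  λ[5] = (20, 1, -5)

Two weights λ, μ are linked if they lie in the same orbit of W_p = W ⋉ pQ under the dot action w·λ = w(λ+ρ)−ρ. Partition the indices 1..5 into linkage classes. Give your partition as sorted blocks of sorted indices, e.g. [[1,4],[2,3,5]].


Type A_3, rank 3, |W|=24; reorder rows/cols to standard.

Each λ_j+ρ reduced to Ā_11; 3-tuples below use C's row order:

  λ_1+ρ ↦ (1, 7, 2) · λ_2+ρ ↦ (1, 7, 2) · λ_3+ρ ↦ (0, 6, 4) · λ_4+ρ ↦ (1, 7, 2) · λ_5+ρ ↦ (1, 7, 2)

2 distinct reps among the 5 weights ⇒ 2 W_11-linkage classes:

[[1, 2, 4, 5], [3]]


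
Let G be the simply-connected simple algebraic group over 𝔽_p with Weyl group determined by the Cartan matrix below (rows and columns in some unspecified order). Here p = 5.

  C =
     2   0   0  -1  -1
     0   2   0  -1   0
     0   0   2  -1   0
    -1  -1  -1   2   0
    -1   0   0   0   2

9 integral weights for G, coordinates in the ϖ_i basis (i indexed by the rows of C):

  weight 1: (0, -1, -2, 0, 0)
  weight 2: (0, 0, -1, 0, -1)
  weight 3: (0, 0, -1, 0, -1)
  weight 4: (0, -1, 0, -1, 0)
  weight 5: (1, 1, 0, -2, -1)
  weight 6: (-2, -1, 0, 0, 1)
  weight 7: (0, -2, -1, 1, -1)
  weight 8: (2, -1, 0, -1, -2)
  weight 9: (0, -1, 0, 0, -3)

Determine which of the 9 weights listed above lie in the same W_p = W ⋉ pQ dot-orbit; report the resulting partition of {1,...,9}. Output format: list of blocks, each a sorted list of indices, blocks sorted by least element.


Type D_5, rank 5, |W|=1920; reorder rows/cols to standard.

Each λ_j+ρ reduced to Ā_5; 5-tuples below use C's row order:

  [1] (1, 0, 1, 0, 1) · [2] (1, 1, 0, 1, 0) · [3] (1, 1, 0, 1, 0) · [4] (1, 0, 1, 0, 1) · [5] (1, 1, 0, 1, 0) · [6] (1, 0, 1, 0, 1) · [7] (1, 1, 0, 1, 0) · [8] (1, 0, 1, 0, 1) · [9] (1, 0, 1, 0, 1)

Grouping the 9 weights by Ā_5-representative: 2 linkage classes.

[[1, 4, 6, 8, 9], [2, 3, 5, 7]]


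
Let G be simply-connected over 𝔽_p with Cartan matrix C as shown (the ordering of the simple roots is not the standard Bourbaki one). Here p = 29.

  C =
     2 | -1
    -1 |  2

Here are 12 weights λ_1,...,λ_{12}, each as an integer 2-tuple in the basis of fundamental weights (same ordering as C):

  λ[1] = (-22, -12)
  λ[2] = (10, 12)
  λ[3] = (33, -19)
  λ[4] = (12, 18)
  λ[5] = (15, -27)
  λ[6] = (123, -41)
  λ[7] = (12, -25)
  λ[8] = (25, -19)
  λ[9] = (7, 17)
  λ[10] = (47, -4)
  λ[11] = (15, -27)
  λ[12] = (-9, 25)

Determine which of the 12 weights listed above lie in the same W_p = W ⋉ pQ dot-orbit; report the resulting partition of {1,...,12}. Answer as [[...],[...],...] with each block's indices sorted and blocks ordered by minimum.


A_2 Cartan matrix, 2 simple roots permuted; ρ=(1,1).

λ_j+ρ reflected into Ā_29 (⟨·,θ^∨⟩≤29); 2-tuples as given:

  λ_1+ρ ↦ (8, 18)
  λ_2+ρ ↦ (11, 13)
  λ_3+ρ ↦ (11, 13)
  λ_4+ρ ↦ (10, 16)
  λ_5+ρ ↦ (10, 16)
  λ_6+ρ ↦ (8, 18)
  λ_7+ρ ↦ (11, 13)
  λ_8+ρ ↦ (8, 18)
  λ_9+ρ ↦ (8, 18)
  λ_10+ρ ↦ (10, 16)
  λ_11+ρ ↦ (10, 16)
  λ_12+ρ ↦ (8, 18)

3 distinct reps among the 12 weights ⇒ 3 W_29-linkage classes:

[[1, 6, 8, 9, 12], [2, 3, 7], [4, 5, 10, 11]]


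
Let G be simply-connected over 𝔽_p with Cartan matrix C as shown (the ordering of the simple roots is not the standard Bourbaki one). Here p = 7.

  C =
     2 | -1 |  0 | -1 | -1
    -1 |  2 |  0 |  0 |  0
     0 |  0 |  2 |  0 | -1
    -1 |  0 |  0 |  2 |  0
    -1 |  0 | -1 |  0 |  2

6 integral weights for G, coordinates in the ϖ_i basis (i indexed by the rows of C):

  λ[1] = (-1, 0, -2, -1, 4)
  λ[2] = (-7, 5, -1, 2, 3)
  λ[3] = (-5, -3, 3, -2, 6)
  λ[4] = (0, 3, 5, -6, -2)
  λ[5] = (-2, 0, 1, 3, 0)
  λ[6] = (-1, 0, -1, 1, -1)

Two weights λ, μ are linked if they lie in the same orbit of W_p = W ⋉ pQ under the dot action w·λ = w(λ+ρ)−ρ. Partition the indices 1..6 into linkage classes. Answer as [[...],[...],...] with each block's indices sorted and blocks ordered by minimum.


Dynkin diagram of C (from the 8 off-diagonal −1 entries): D_5.

Alcove-folded reps (p=7, 6 weights, presented ϖ-order):

    λ_1+ρ ↦ (0, 1, 1, 0, 1)
    λ_2+ρ ↦ (1, 0, 2, 3, 0)
    λ_3+ρ ↦ (0, 1, 0, 2, 0)
    λ_4+ρ ↦ (0, 1, 1, 0, 1)
    λ_5+ρ ↦ (1, 0, 2, 3, 0)
    λ_6+ρ ↦ (0, 1, 0, 2, 0)

Grouping the 6 weights by Ā_7-representative: 3 linkage classes.

[[1, 4], [2, 5], [3, 6]]


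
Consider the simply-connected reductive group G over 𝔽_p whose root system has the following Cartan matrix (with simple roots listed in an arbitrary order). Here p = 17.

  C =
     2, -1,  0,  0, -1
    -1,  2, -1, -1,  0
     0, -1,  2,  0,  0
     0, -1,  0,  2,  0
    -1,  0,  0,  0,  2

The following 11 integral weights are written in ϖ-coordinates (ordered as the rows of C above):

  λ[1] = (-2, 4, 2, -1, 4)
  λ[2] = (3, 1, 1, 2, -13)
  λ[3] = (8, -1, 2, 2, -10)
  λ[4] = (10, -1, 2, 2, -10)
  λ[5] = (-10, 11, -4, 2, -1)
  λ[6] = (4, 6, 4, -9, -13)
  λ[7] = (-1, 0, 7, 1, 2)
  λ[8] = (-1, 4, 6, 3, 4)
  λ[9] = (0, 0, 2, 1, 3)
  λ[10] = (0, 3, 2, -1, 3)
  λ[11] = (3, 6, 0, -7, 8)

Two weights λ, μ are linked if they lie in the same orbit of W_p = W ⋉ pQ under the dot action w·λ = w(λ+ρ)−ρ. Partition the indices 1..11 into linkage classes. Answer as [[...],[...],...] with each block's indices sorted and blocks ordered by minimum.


C ↔ D_5 under row/col permutation; |W(D_5)| = 1920.

Ā_17 reps of the 11 weights (D_5, coords as presented):

  [1] (1, 4, 3, 0, 4)
  [2] (1, 1, 3, 2, 4)
  [3] (0, 0, 3, 3, 9)
  [4] (0, 0, 3, 3, 9)
  [5] (0, 0, 3, 3, 9)
  [6] (1, 4, 3, 0, 4)
  [7] (0, 1, 8, 2, 3)
  [8] (1, 4, 3, 0, 4)
  [9] (1, 1, 3, 2, 4)
  [10] (1, 4, 3, 0, 4)
  [11] (1, 1, 3, 2, 4)

The 11 indices split into 4 linkage classes (same alcove rep ⇔ same W_17-dot-orbit):

[[1, 6, 8, 10], [2, 9, 11], [3, 4, 5], [7]]


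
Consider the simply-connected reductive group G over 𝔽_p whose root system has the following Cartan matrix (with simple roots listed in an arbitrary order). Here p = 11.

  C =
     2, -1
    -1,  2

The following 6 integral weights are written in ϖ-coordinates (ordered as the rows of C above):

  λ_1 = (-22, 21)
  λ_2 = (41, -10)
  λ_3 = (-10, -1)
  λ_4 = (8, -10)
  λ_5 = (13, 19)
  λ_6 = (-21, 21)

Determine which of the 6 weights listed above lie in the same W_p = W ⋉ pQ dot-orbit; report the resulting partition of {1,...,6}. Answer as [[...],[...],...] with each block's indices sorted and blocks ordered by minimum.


Cartan matrix: type A_2 (|W|=6); un-permuting the 2 rows.

W_11-reps of the 6 weights in Ā_11 (same 2-coord order as C):

    [1] (0, 10)
    [2] (0, 9)
    [3] (0, 9)
    [4] (0, 9)
    [5] (2, 8)
    [6] (0, 9)

3 distinct reps among the 6 weights ⇒ 3 W_11-linkage classes:

[[1], [2, 3, 4, 6], [5]]


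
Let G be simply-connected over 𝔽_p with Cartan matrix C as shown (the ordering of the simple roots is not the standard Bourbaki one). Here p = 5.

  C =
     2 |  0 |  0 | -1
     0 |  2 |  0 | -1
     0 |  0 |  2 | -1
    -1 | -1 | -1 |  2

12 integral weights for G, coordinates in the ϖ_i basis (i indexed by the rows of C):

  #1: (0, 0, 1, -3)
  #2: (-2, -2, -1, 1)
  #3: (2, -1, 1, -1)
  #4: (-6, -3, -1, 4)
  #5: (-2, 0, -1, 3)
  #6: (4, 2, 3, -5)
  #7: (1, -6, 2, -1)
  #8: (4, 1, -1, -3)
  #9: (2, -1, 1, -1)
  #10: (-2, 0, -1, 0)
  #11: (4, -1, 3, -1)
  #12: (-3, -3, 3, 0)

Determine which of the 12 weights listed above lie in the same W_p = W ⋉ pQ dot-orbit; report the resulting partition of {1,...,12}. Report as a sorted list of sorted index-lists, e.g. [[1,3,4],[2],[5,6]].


D_4 Cartan matrix, 4 simple roots permuted; ρ=(1,1,1,1).

Folding the 12 weights λ_j+ρ into Ā_5 (reps in the given 4-coord order):

  1: (1, 1, 0, 0);  2: (1, 1, 0, 0);  3: (3, 0, 2, 0);  4: (3, 0, 2, 0);  5: (1, 1, 0, 0);  6: (1, 1, 0, 0);  7: (3, 0, 2, 0);  8: (3, 0, 2, 0);  9: (3, 0, 2, 0);  10: (1, 1, 0, 0);  11: (1, 4, 0, 0);  12: (1, 1, 1, 1)

4 distinct reps among the 12 weights ⇒ 4 W_5-linkage classes:

[[1, 2, 5, 6, 10], [3, 4, 7, 8, 9], [11], [12]]


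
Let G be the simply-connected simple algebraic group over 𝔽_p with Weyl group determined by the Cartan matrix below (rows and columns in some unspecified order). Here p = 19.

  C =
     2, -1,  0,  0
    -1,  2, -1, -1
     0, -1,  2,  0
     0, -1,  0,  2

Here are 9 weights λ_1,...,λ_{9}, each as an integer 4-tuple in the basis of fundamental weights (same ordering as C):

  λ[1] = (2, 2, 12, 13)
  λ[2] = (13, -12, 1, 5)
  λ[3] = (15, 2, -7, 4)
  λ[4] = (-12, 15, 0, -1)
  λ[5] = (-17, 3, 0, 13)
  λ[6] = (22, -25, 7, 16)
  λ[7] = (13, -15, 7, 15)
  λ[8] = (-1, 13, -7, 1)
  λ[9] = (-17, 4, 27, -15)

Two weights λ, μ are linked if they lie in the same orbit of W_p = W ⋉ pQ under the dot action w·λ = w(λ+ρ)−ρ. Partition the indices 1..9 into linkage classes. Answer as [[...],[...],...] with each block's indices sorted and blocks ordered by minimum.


Cartan matrix: type D_4 (|W|=192); un-permuting the 4 rows.

Folding the 9 weights λ_j+ρ into Ā_19 (reps in the given 4-coord order):

  λ_1+ρ ↦ (11, 2, 1, 0);  λ_2+ρ ↦ (0, 3, 6, 2);  λ_3+ρ ↦ (11, 2, 1, 0);  λ_4+ρ ↦ (11, 2, 1, 0);  λ_5+ρ ↦ (4, 1, 11, 2);  λ_6+ρ ↦ (4, 1, 11, 2);  λ_7+ρ ↦ (0, 3, 6, 2);  λ_8+ρ ↦ (0, 3, 6, 2);  λ_9+ρ ↦ (0, 3, 6, 2)

Linkage partition of the 9 weights (3 classes, p=19):

[[1, 3, 4], [2, 7, 8, 9], [5, 6]]


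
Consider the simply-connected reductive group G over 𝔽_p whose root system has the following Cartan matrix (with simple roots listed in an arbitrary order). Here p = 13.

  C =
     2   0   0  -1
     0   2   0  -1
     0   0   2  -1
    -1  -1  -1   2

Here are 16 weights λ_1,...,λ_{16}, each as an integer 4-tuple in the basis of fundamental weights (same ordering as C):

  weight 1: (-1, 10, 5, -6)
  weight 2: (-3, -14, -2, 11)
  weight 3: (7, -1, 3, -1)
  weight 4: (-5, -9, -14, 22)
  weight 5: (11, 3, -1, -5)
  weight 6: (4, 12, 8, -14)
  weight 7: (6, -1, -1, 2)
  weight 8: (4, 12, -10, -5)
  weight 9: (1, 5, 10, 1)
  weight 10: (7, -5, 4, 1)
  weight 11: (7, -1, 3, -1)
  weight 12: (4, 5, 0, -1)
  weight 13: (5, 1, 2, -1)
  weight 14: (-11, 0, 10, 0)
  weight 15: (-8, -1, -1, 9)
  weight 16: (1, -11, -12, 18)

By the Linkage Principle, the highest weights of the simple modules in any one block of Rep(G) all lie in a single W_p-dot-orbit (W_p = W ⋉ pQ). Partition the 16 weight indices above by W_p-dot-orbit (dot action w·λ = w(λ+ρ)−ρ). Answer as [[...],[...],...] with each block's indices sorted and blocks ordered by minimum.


C ↔ D_4 under row/col permutation; |W(D_4)| = 192.

Each λ_j+ρ reduced to Ā_13; 4-tuples below use C's row order:

  [1] (5, 6, 1, 0)
  [2] (1, 8, 2, 1)
  [3] (8, 0, 4, 0)
  [4] (6, 2, 3, 0)
  [5] (8, 0, 4, 0)
  [6] (8, 0, 4, 0)
  [7] (7, 0, 0, 3)
  [8] (8, 0, 4, 0)
  [9] (6, 2, 3, 0)
  [10] (6, 2, 3, 0)
  [11] (8, 0, 4, 0)
  [12] (5, 6, 1, 0)
  [13] (6, 2, 3, 0)
  [14] (1, 8, 2, 1)
  [15] (7, 0, 0, 3)
  [16] (6, 2, 3, 0)

Grouping the 16 weights by Ā_13-representative: 5 linkage classes.

[[1, 12], [2, 14], [3, 5, 6, 8, 11], [4, 9, 10, 13, 16], [7, 15]]


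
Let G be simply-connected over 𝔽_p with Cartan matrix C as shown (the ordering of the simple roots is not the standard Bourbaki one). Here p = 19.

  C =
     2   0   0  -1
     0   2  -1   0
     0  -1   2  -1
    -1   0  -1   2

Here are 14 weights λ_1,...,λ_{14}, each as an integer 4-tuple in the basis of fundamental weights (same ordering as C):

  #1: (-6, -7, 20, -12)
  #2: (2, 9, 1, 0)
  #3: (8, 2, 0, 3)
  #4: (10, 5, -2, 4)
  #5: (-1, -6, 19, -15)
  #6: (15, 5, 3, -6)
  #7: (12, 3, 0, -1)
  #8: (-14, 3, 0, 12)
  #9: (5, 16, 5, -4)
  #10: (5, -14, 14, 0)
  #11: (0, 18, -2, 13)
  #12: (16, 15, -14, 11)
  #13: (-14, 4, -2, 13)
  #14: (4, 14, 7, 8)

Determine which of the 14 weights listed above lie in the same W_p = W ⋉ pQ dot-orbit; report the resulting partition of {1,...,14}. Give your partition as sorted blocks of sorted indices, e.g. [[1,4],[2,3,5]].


Root system A_4: the 4×4 matrix C matches after relabeling.

λ_j+ρ reflected into Ā_19 (⟨·,θ^∨⟩≤19); 4-tuples as given:

  1: (9, 3, 1, 4)
  2: (3, 10, 2, 1)
  3: (9, 3, 1, 4)
  4: (9, 3, 1, 4)
  5: (13, 4, 1, 0)
  6: (9, 3, 1, 4)
  7: (13, 4, 1, 0)
  8: (13, 4, 1, 0)
  9: (3, 10, 2, 1)
  10: (3, 10, 2, 1)
  11: (13, 4, 1, 0)
  12: (3, 10, 2, 1)
  13: (13, 4, 1, 0)
  14: (9, 3, 1, 4)

Linkage partition of the 14 weights (3 classes, p=19):

[[1, 3, 4, 6, 14], [2, 9, 10, 12], [5, 7, 8, 11, 13]]


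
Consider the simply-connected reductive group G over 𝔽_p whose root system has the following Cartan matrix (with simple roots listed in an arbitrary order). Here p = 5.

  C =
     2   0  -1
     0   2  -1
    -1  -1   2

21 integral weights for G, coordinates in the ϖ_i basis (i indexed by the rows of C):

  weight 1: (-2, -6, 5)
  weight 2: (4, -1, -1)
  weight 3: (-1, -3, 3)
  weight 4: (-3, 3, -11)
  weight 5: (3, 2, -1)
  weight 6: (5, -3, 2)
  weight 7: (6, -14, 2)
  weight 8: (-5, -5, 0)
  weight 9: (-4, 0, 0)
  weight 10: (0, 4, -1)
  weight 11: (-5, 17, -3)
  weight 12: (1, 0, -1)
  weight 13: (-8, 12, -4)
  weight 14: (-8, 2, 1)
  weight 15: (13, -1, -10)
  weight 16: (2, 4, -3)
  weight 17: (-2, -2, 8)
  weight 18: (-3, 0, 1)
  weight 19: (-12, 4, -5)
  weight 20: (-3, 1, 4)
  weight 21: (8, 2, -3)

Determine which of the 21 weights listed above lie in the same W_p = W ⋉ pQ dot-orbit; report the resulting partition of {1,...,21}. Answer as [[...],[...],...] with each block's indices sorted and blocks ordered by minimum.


Dynkin diagram of C (from the 4 off-diagonal −1 entries): A_3.

λ_j+ρ reflected into Ā_5 (⟨·,θ^∨⟩≤5); 3-tuples as given:

    λ_1+ρ ↦ (0, 4, 0)
    λ_2+ρ ↦ (5, 0, 0)
    λ_3+ρ ↦ (0, 2, 2)
    λ_4+ρ ↦ (0, 2, 2)
    λ_5+ρ ↦ (2, 1, 0)
    λ_6+ρ ↦ (1, 1, 1)
    λ_7+ρ ↦ (0, 0, 3)
    λ_8+ρ ↦ (1, 1, 1)
    λ_9+ρ ↦ (1, 1, 1)
    λ_10+ρ ↦ (0, 4, 0)
    λ_11+ρ ↦ (1, 1, 1)
    λ_12+ρ ↦ (2, 1, 0)
    λ_13+ρ ↦ (0, 0, 3)
    λ_14+ρ ↦ (0, 0, 3)
    λ_15+ρ ↦ (0, 4, 0)
    λ_16+ρ ↦ (0, 2, 2)
    λ_17+ρ ↦ (1, 1, 1)
    λ_18+ρ ↦ (2, 1, 0)
    λ_19+ρ ↦ (0, 4, 0)
    λ_20+ρ ↦ (0, 0, 3)
    λ_21+ρ ↦ (0, 2, 2)

The 21 indices split into 6 linkage classes (same alcove rep ⇔ same W_5-dot-orbit):

[[1, 10, 15, 19], [2], [3, 4, 16, 21], [5, 12, 18], [6, 8, 9, 11, 17], [7, 13, 14, 20]]


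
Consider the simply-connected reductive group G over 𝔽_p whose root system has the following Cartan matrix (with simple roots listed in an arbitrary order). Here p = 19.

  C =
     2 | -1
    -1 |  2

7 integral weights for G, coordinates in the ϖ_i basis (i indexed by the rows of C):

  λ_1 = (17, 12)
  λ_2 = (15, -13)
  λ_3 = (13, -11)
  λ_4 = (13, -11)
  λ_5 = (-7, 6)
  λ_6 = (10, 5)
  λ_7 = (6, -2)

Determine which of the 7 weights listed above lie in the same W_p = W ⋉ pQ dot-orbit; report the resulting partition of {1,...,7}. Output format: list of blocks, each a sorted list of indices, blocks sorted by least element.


Type A_2, rank 2, |W|=6; reorder rows/cols to standard.

Each λ_j+ρ reduced to Ā_19; 2-tuples below use C's row order:

  λ_1 → (6, 1) · λ_2 → (4, 12) · λ_3 → (4, 10) · λ_4 → (4, 10) · λ_5 → (6, 1) · λ_6 → (11, 6) · λ_7 → (6, 1)

These 7 weights hit 4 W_19-dot-orbits; sizes (3, 1, 2, 1):

[[1, 5, 7], [2], [3, 4], [6]]


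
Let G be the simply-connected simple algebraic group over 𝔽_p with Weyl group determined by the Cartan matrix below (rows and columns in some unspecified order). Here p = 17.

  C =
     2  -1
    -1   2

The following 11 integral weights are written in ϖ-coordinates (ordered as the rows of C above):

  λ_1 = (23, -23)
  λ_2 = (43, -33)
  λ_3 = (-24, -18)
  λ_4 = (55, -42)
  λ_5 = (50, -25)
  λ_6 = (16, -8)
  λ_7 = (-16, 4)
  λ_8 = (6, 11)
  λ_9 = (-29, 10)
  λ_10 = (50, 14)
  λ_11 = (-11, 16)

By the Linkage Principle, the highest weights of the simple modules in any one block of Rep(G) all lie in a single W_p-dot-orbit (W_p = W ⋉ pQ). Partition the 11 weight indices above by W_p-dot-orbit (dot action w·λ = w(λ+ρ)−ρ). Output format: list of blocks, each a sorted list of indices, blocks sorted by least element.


C ↔ A_2 under row/col permutation; |W(A_2)| = 6.

Ā_17 reps of the 11 weights (A_2, coords as presented):

  1: (5, 10)
  2: (5, 10)
  3: (0, 6)
  4: (5, 10)
  5: (10, 7)
  6: (10, 7)
  7: (5, 10)
  8: (5, 10)
  9: (0, 6)
  10: (0, 15)
  11: (10, 7)

Grouping the 11 weights by Ā_17-representative: 4 linkage classes.

[[1, 2, 4, 7, 8], [3, 9], [5, 6, 11], [10]]


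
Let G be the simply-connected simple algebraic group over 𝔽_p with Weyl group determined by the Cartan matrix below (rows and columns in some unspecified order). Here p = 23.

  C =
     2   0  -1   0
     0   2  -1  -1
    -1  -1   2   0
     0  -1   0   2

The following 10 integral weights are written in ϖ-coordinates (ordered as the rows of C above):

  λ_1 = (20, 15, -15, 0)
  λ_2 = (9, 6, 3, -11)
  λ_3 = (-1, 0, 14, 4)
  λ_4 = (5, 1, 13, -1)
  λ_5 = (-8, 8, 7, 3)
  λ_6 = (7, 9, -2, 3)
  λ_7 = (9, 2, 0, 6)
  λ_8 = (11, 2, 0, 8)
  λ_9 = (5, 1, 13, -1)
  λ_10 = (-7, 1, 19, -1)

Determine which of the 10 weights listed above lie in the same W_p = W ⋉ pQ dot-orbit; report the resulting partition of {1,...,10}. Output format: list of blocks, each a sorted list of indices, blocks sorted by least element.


Root system A_4: the 4×4 matrix C matches after relabeling.

λ_j+ρ reflected into Ā_23 (⟨·,θ^∨⟩≤23); 4-tuples as given:

  1: (6, 2, 14, 0);  2: (10, 3, 1, 7);  3: (0, 1, 15, 5);  4: (6, 2, 14, 0);  5: (7, 9, 1, 4);  6: (7, 9, 1, 4);  7: (10, 3, 1, 7);  8: (10, 3, 1, 7);  9: (6, 2, 14, 0);  10: (6, 2, 14, 0)

4 distinct reps among the 10 weights ⇒ 4 W_23-linkage classes:

[[1, 4, 9, 10], [2, 7, 8], [3], [5, 6]]


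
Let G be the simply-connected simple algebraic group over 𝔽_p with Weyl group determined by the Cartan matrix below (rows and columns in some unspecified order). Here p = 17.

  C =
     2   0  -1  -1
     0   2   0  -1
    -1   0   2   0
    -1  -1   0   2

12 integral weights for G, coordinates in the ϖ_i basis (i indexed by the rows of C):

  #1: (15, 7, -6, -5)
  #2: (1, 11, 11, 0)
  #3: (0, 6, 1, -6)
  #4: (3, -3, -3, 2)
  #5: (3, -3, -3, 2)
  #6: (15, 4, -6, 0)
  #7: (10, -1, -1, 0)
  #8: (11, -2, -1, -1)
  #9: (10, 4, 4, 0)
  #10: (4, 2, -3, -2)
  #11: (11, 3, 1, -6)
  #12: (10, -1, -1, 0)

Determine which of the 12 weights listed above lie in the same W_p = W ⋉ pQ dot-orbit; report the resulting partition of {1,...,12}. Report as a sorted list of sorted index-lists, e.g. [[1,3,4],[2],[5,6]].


C ↔ A_4 under row/col permutation; |W(A_4)| = 120.

Folding the 12 weights λ_j+ρ into Ā_17 (reps in the given 4-coord order):

  1: (7, 1, 2, 4) · 2: (2, 2, 2, 1) · 3: (2, 2, 2, 1) · 4: (2, 2, 2, 1) · 5: (2, 2, 2, 1) · 6: (11, 0, 0, 1) · 7: (11, 0, 0, 1) · 8: (11, 0, 0, 1) · 9: (11, 0, 0, 1) · 10: (2, 2, 2, 1) · 11: (7, 1, 2, 4) · 12: (11, 0, 0, 1)

Linkage partition of the 12 weights (3 classes, p=17):

[[1, 11], [2, 3, 4, 5, 10], [6, 7, 8, 9, 12]]


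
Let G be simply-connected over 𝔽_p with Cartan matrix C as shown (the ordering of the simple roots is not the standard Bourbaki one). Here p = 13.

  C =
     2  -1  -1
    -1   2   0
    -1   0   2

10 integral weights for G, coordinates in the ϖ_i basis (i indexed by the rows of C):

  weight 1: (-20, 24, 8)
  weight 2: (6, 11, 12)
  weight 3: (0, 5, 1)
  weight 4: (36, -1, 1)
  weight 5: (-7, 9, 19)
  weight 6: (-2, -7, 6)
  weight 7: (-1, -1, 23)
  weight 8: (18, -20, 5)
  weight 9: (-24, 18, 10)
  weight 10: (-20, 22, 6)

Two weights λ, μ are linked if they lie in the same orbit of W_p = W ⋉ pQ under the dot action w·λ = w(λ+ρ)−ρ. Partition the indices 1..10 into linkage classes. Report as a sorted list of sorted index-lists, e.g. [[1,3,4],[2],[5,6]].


Type A_3, rank 3, |W|=24; reorder rows/cols to standard.

Ā_13 reps of the 10 weights (A_3, coords as presented):

  λ_1 → (1, 6, 2) · λ_2 → (6, 1, 0) · λ_3 → (1, 6, 2) · λ_4 → (11, 0, 2) · λ_5 → (1, 6, 2) · λ_6 → (6, 1, 0) · λ_7 → (11, 0, 2) · λ_8 → (6, 1, 0) · λ_9 → (1, 6, 2) · λ_10 → (1, 6, 2)

These 10 weights hit 3 W_13-dot-orbits; sizes (5, 3, 2):

[[1, 3, 5, 9, 10], [2, 6, 8], [4, 7]]


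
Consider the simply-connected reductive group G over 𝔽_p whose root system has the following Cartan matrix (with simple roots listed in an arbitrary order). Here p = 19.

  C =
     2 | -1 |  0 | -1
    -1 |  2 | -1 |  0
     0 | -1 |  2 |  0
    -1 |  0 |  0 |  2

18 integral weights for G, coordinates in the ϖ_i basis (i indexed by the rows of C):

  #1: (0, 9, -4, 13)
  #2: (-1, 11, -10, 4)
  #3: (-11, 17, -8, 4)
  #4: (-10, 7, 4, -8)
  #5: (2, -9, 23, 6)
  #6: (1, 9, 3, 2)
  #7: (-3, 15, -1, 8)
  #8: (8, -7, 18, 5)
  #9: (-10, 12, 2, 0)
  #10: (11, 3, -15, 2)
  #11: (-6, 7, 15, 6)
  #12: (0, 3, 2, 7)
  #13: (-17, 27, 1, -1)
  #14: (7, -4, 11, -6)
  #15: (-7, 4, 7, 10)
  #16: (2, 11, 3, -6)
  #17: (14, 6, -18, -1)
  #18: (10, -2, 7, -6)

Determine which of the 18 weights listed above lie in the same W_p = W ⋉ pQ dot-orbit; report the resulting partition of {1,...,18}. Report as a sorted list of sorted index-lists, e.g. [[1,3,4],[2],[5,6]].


Root system A_4: the 4×4 matrix C matches after relabeling.

Ā_19 reps of the 18 weights (A_4, coords as presented):

  λ_1+ρ ↦ (1, 4, 3, 8);  λ_2+ρ ↦ (0, 3, 9, 5);  λ_3+ρ ↦ (5, 1, 7, 5);  λ_4+ρ ↦ (1, 4, 3, 8);  λ_5+ρ ↦ (0, 3, 9, 5);  λ_6+ρ ↦ (2, 10, 4, 3);  λ_7+ρ ↦ (2, 10, 4, 3);  λ_8+ρ ↦ (0, 6, 4, 3);  λ_9+ρ ↦ (1, 4, 3, 8);  λ_10+ρ ↦ (2, 10, 4, 3);  λ_11+ρ ↦ (0, 3, 9, 5);  λ_12+ρ ↦ (1, 4, 3, 8);  λ_13+ρ ↦ (0, 3, 9, 5);  λ_14+ρ ↦ (0, 3, 9, 5);  λ_15+ρ ↦ (5, 1, 7, 5);  λ_16+ρ ↦ (2, 10, 4, 3);  λ_17+ρ ↦ (2, 10, 4, 3);  λ_18+ρ ↦ (5, 1, 7, 5)

These 18 weights hit 5 W_19-dot-orbits; sizes (4, 5, 3, 5, 1):

[[1, 4, 9, 12], [2, 5, 11, 13, 14], [3, 15, 18], [6, 7, 10, 16, 17], [8]]


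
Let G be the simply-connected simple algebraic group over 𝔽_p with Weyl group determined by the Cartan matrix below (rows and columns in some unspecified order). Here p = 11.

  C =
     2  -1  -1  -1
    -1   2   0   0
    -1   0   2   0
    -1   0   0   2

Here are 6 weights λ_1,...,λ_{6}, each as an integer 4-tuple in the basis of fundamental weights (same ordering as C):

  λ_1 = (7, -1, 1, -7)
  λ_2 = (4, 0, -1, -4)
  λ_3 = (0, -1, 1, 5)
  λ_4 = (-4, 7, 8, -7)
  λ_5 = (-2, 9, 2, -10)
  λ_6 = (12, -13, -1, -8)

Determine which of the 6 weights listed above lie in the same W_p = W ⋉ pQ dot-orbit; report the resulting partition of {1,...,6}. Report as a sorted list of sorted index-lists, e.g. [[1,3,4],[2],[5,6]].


Dynkin diagram of C (from the 6 off-diagonal −1 entries): D_4.

Alcove-folded reps (p=11, 6 weights, presented ϖ-order):

  λ_1+ρ ↦ (1, 0, 2, 6)
  λ_2+ρ ↦ (2, 1, 0, 3)
  λ_3+ρ ↦ (1, 0, 2, 6)
  λ_4+ρ ↦ (2, 1, 0, 3)
  λ_5+ρ ↦ (1, 0, 7, 1)
  λ_6+ρ ↦ (1, 4, 4, 1)

The 6 indices split into 4 linkage classes (same alcove rep ⇔ same W_11-dot-orbit):

[[1, 3], [2, 4], [5], [6]]


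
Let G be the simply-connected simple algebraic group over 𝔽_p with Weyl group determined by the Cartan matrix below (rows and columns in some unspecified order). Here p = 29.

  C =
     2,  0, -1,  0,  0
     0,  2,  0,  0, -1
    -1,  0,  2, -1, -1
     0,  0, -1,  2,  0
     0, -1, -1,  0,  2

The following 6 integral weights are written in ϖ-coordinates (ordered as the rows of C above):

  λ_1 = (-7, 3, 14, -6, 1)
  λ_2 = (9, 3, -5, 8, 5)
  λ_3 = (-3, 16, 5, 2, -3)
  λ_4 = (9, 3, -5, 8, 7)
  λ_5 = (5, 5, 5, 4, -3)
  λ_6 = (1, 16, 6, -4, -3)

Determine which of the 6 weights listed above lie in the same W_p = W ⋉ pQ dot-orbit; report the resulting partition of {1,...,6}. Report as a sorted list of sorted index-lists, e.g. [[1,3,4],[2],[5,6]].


Dynkin diagram of C (from the 8 off-diagonal −1 entries): D_5.

Ā_29 reps of the 6 weights (D_5, coords as presented):

  λ_1+ρ ↦ (6, 4, 4, 5, 2)
  λ_2+ρ ↦ (6, 4, 4, 5, 2)
  λ_3+ρ ↦ (2, 15, 2, 3, 2)
  λ_4+ρ ↦ (6, 4, 4, 5, 2)
  λ_5+ρ ↦ (6, 4, 4, 5, 2)
  λ_6+ρ ↦ (2, 15, 2, 3, 2)

2 distinct reps among the 6 weights ⇒ 2 W_29-linkage classes:

[[1, 2, 4, 5], [3, 6]]


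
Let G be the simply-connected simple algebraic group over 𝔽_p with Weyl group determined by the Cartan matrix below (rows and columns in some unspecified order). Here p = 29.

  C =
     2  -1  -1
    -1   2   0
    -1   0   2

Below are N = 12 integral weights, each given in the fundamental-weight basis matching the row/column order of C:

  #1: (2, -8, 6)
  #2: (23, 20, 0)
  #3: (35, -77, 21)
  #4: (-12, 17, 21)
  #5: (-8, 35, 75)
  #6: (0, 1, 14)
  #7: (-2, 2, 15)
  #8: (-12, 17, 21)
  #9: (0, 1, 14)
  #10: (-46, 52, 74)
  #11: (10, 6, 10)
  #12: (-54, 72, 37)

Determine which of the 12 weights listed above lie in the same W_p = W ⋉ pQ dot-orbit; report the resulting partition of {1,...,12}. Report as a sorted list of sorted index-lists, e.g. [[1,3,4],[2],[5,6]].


C ↔ A_3 under row/col permutation; |W(A_3)| = 24.

λ_j+ρ reflected into Ā_29 (⟨·,θ^∨⟩≤29); 3-tuples as given:

    λ_1+ρ ↦ (4, 3, 3)
    λ_2+ρ ↦ (8, 4, 16)
    λ_3+ρ ↦ (11, 7, 11)
    λ_4+ρ ↦ (11, 7, 11)
    λ_5+ρ ↦ (11, 7, 11)
    λ_6+ρ ↦ (1, 2, 15)
    λ_7+ρ ↦ (1, 2, 15)
    λ_8+ρ ↦ (11, 7, 11)
    λ_9+ρ ↦ (1, 2, 15)
    λ_10+ρ ↦ (8, 4, 16)
    λ_11+ρ ↦ (11, 7, 11)
    λ_12+ρ ↦ (15, 0, 5)

Linkage partition of the 12 weights (5 classes, p=29):

[[1], [2, 10], [3, 4, 5, 8, 11], [6, 7, 9], [12]]


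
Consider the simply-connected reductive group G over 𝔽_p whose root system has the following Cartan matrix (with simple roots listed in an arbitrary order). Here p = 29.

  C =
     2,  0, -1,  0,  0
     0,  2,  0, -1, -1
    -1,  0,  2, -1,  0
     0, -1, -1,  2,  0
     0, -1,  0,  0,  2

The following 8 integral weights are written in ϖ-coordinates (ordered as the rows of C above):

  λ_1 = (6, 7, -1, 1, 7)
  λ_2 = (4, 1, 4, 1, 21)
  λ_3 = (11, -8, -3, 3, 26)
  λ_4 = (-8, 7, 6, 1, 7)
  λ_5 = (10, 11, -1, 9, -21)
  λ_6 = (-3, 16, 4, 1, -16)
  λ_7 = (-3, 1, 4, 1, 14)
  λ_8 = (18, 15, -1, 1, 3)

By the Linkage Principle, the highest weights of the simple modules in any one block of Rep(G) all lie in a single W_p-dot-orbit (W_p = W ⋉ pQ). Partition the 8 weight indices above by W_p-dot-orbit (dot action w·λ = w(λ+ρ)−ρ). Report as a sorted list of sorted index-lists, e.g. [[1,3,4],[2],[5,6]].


Root system A_5: the 5×5 matrix C matches after relabeling.

Folding the 8 weights λ_j+ρ into Ā_29 (reps in the given 5-coord order):

    λ_1+ρ ↦ (7, 8, 0, 2, 8)
    λ_2+ρ ↦ (2, 2, 3, 2, 15)
    λ_3+ρ ↦ (2, 2, 3, 2, 15)
    λ_4+ρ ↦ (7, 8, 0, 2, 8)
    λ_5+ρ ↦ (7, 8, 0, 2, 8)
    λ_6+ρ ↦ (2, 2, 3, 2, 15)
    λ_7+ρ ↦ (2, 2, 3, 2, 15)
    λ_8+ρ ↦ (7, 8, 0, 2, 8)

Partition of {1..8} into 2 W_29-dot-orbits:

[[1, 4, 5, 8], [2, 3, 6, 7]]


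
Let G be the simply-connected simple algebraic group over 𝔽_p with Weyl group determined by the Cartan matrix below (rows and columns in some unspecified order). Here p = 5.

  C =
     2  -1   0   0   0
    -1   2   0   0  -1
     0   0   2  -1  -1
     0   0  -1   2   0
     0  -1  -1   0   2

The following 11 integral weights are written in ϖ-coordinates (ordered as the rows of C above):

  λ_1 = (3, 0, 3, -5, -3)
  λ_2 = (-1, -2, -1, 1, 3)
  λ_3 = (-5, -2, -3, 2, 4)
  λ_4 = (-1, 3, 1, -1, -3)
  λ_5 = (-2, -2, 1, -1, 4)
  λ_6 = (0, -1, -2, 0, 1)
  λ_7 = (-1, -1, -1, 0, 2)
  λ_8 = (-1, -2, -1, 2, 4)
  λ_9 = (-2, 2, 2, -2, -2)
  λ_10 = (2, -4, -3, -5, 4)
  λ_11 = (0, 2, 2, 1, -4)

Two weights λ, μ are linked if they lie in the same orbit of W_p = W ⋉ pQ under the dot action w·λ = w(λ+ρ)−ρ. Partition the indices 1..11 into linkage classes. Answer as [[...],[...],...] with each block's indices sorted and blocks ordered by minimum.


Type A_5, rank 5, |W|=720; reorder rows/cols to standard.

W_5-reps of the 11 weights in Ā_5 (same 5-coord order as C):

  1: (1, 0, 1, 0, 1);  2: (0, 0, 0, 1, 3);  3: (0, 2, 0, 0, 2);  4: (0, 2, 0, 0, 2);  5: (0, 0, 0, 1, 3);  6: (1, 0, 1, 0, 1);  7: (0, 0, 0, 1, 3);  8: (0, 2, 0, 0, 2);  9: (1, 1, 1, 1, 1);  10: (0, 0, 0, 1, 3);  11: (0, 0, 0, 1, 3)

Grouping the 11 weights by Ā_5-representative: 4 linkage classes.

[[1, 6], [2, 5, 7, 10, 11], [3, 4, 8], [9]]


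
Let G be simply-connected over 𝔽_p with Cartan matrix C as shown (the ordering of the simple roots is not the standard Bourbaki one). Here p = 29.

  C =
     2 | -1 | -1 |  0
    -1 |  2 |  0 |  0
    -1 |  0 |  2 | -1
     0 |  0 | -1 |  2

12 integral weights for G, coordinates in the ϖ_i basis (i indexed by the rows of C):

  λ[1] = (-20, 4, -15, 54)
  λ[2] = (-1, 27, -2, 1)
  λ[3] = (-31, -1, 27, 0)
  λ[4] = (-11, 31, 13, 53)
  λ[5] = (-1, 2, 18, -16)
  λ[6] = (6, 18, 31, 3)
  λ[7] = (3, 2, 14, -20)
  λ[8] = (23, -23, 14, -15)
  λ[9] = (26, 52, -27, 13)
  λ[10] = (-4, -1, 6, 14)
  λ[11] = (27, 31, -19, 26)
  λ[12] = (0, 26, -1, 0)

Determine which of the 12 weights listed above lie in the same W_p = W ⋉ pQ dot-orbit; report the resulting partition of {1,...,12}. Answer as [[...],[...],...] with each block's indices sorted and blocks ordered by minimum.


A_4 Cartan matrix, 4 simple roots permuted; ρ=(1,1,1,1).

Ā_29 reps of the 12 weights (A_4, coords as presented):

  1: (2, 12, 1, 4)
  2: (1, 27, 0, 1)
  3: (1, 27, 0, 1)
  4: (0, 3, 4, 15)
  5: (0, 3, 4, 15)
  6: (0, 3, 4, 15)
  7: (0, 3, 4, 15)
  8: (2, 12, 1, 4)
  9: (2, 12, 1, 4)
  10: (0, 3, 4, 15)
  11: (8, 1, 2, 16)
  12: (1, 27, 0, 1)

Partition of {1..12} into 4 W_29-dot-orbits:

[[1, 8, 9], [2, 3, 12], [4, 5, 6, 7, 10], [11]]


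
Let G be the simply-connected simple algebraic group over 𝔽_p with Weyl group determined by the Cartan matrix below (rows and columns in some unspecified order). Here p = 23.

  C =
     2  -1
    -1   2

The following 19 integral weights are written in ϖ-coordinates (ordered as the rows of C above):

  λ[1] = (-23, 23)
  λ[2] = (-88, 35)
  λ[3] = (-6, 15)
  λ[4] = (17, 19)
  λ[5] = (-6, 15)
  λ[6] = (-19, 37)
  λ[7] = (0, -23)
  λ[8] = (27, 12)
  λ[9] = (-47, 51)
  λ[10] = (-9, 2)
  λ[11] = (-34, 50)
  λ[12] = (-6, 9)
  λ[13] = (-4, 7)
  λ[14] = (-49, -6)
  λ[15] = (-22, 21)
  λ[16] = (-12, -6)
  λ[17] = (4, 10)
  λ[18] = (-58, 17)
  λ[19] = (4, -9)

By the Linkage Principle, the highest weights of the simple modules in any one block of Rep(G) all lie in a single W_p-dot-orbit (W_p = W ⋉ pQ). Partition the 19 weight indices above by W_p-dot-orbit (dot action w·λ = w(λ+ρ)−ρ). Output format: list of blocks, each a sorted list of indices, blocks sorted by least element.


Cartan matrix: type A_2 (|W|=6); un-permuting the 2 rows.

Ā_23 reps of the 19 weights (A_2, coords as presented):

  λ_1+ρ ↦ (21, 1);  λ_2+ρ ↦ (5, 5);  λ_3+ρ ↦ (5, 11);  λ_4+ρ ↦ (3, 5);  λ_5+ρ ↦ (5, 11);  λ_6+ρ ↦ (3, 5);  λ_7+ρ ↦ (21, 1);  λ_8+ρ ↦ (5, 5);  λ_9+ρ ↦ (6, 17);  λ_10+ρ ↦ (3, 5);  λ_11+ρ ↦ (5, 5);  λ_12+ρ ↦ (5, 5);  λ_13+ρ ↦ (3, 5);  λ_14+ρ ↦ (16, 5);  λ_15+ρ ↦ (21, 1);  λ_16+ρ ↦ (5, 11);  λ_17+ρ ↦ (5, 11);  λ_18+ρ ↦ (5, 11);  λ_19+ρ ↦ (3, 5)

Partition of {1..19} into 6 W_23-dot-orbits:

[[1, 7, 15], [2, 8, 11, 12], [3, 5, 16, 17, 18], [4, 6, 10, 13, 19], [9], [14]]


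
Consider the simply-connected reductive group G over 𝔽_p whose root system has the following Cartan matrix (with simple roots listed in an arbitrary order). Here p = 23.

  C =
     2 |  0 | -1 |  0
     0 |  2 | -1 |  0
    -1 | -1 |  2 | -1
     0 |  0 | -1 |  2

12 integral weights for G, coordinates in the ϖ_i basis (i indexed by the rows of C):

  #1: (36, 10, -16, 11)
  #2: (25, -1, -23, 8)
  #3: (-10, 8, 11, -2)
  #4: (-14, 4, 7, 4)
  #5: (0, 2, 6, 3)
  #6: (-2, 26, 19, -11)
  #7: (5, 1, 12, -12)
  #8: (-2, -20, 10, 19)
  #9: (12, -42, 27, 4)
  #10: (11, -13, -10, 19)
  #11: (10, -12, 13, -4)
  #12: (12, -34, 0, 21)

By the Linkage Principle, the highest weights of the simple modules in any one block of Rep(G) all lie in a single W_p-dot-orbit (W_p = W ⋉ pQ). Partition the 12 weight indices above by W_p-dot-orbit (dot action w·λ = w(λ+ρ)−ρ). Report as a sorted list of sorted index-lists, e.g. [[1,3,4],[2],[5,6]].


D_4 Cartan matrix, 4 simple roots permuted; ρ=(1,1,1,1).

λ_j+ρ reflected into Ā_23 (⟨·,θ^∨⟩≤23); 4-tuples as given:

  1: (1, 3, 7, 4)
  2: (9, 9, 1, 0)
  3: (9, 9, 2, 1)
  4: (8, 0, 5, 0)
  5: (1, 3, 7, 4)
  6: (9, 9, 1, 0)
  7: (6, 2, 2, 11)
  8: (1, 3, 7, 4)
  9: (8, 0, 5, 0)
  10: (9, 9, 2, 1)
  11: (9, 9, 2, 1)
  12: (9, 9, 1, 0)

These 12 weights hit 5 W_23-dot-orbits; sizes (3, 3, 3, 2, 1):

[[1, 5, 8], [2, 6, 12], [3, 10, 11], [4, 9], [7]]


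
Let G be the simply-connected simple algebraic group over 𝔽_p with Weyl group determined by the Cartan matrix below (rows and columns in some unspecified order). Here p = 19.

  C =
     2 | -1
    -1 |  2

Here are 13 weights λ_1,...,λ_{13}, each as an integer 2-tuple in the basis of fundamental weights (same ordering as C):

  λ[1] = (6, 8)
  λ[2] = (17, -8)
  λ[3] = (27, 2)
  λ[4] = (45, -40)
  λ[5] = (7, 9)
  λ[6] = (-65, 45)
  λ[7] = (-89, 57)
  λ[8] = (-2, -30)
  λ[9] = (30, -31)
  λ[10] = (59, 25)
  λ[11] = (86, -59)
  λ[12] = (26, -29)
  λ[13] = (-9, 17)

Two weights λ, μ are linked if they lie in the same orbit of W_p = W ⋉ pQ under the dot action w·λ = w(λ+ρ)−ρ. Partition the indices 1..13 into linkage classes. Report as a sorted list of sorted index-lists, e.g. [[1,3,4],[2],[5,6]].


C ↔ A_2 under row/col permutation; |W(A_2)| = 6.

Ā_19 reps of the 13 weights (A_2, coords as presented):

    1: (7, 9)
    2: (11, 7)
    3: (7, 9)
    4: (11, 7)
    5: (8, 10)
    6: (11, 7)
    7: (11, 7)
    8: (8, 10)
    9: (11, 7)
    10: (7, 9)
    11: (8, 10)
    12: (8, 10)
    13: (8, 10)

These 13 weights hit 3 W_19-dot-orbits; sizes (3, 5, 5):

[[1, 3, 10], [2, 4, 6, 7, 9], [5, 8, 11, 12, 13]]


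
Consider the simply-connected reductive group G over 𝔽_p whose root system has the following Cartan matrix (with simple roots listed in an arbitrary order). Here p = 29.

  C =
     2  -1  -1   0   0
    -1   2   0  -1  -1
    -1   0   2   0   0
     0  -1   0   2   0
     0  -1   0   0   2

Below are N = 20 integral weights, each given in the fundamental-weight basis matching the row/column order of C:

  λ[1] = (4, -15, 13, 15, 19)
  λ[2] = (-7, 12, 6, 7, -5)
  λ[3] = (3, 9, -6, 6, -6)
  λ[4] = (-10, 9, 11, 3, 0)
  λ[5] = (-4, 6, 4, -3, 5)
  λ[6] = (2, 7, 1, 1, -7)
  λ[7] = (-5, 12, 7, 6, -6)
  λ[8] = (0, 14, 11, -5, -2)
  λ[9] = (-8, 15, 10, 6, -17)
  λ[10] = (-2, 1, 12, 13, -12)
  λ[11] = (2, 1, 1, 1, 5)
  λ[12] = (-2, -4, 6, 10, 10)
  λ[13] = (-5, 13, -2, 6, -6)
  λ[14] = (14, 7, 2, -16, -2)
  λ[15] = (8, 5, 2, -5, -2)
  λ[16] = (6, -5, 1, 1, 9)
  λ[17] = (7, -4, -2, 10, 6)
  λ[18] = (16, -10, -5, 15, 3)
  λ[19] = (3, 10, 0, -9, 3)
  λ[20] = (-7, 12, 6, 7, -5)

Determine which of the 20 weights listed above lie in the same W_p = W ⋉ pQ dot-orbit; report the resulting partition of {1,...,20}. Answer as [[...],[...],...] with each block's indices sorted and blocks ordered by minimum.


C ↔ D_5 under row/col permutation; |W(D_5)| = 1920.

Folding the 20 weights λ_j+ρ into Ā_29 (reps in the given 5-coord order):

  1: (3, 2, 2, 2, 6)
  2: (4, 3, 1, 8, 4)
  3: (1, 4, 4, 7, 5)
  4: (9, 1, 3, 4, 1)
  5: (3, 2, 2, 2, 6)
  6: (3, 2, 2, 2, 6)
  7: (1, 4, 4, 7, 5)
  8: (9, 1, 3, 4, 1)
  9: (0, 7, 4, 0, 9)
  10: (9, 1, 3, 4, 1)
  11: (3, 2, 2, 2, 6)
  12: (3, 1, 3, 7, 7)
  13: (1, 4, 4, 7, 5)
  14: (3, 1, 3, 7, 7)
  15: (9, 1, 3, 4, 1)
  16: (3, 2, 2, 2, 6)
  17: (4, 3, 1, 8, 4)
  18: (1, 4, 4, 7, 5)
  19: (4, 3, 1, 8, 4)
  20: (4, 3, 1, 8, 4)

These 20 weights hit 6 W_29-dot-orbits; sizes (5, 4, 4, 4, 1, 2):

[[1, 5, 6, 11, 16], [2, 17, 19, 20], [3, 7, 13, 18], [4, 8, 10, 15], [9], [12, 14]]
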